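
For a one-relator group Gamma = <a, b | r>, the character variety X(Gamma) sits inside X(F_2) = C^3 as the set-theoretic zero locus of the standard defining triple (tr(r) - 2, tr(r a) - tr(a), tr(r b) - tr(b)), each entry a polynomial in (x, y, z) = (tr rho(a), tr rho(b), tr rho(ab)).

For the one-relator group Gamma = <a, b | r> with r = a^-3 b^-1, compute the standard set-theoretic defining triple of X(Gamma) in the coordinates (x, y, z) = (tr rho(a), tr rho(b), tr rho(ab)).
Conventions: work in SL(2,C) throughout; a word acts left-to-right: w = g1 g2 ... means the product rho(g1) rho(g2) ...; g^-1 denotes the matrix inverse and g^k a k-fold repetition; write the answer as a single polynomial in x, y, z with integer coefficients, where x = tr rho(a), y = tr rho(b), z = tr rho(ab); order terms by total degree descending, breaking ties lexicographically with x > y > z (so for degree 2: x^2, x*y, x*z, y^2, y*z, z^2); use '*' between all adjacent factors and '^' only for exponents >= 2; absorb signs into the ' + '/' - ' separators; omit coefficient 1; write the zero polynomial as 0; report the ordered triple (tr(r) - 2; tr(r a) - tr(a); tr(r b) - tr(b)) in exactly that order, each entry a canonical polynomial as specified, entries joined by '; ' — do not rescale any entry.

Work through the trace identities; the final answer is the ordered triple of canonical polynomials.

tr(a^-1) = tr(a) = x
tr(a^-2) = tr(a^-1) * tr(a) - tr(1) = x^2 - 2
tr(b a^-1) = tr(b) * tr(a) - tr(b a) = x*y - z
so tr(a^-2 b) = tr(b a^-1) * tr(a) - tr(b) = x^2*y - x*z - y
reduce: tr(a^-2 b^-1) = tr(a^-2) * tr(b) - tr(a^-2 b) = x*z - y
reduce: tr(a^-3 b^-1) = tr(a^-2 b^-1) * tr(a) - tr(a^-2 b^-1 a) = x^2*z - x*y - z
reduce: tr(a^-3) = tr(a^-2) * tr(a) - tr(a^-1) = x^3 - 3*x
assemble the triple (tr(r) - 2; tr(r a) - x; tr(r b) - y)

x^2*z - x*y - z - 2; x*z - x - y; x^3 - 3*x - y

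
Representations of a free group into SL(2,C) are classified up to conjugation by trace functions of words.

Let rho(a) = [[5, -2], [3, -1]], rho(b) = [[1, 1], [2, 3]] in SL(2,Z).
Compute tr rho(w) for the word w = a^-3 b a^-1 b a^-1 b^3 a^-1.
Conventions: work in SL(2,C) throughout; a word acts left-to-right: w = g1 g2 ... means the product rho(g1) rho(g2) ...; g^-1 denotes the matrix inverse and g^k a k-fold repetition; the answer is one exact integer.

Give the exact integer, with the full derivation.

2435216

rho(a^-1) = [[-1, 2], [-3, 5]]
... * rho(a^-1) = [[-1, 2], [-3, 5]]  ->  [[-5, 8], [-12, 19]]
... * rho(a^-1) = [[-1, 2], [-3, 5]]  ->  [[-19, 30], [-45, 71]]
... * rho(b) = [[1, 1], [2, 3]]  ->  [[41, 71], [97, 168]]
... * rho(a^-1) = [[-1, 2], [-3, 5]]  ->  [[-254, 437], [-601, 1034]]
... * rho(b) = [[1, 1], [2, 3]]  ->  [[620, 1057], [1467, 2501]]
... * rho(a^-1) = [[-1, 2], [-3, 5]]  ->  [[-3791, 6525], [-8970, 15439]]
... * rho(b) = [[1, 1], [2, 3]]  ->  [[9259, 15784], [21908, 37347]]
... * rho(b) = [[1, 1], [2, 3]]  ->  [[40827, 56611], [96602, 133949]]
... * rho(b) = [[1, 1], [2, 3]]  ->  [[154049, 210660], [364500, 498449]]
... * rho(a^-1) = [[-1, 2], [-3, 5]]  ->  [[-786029, 1361398], [-1859847, 3221245]]
tr = -786029 + 3221245 = 2435216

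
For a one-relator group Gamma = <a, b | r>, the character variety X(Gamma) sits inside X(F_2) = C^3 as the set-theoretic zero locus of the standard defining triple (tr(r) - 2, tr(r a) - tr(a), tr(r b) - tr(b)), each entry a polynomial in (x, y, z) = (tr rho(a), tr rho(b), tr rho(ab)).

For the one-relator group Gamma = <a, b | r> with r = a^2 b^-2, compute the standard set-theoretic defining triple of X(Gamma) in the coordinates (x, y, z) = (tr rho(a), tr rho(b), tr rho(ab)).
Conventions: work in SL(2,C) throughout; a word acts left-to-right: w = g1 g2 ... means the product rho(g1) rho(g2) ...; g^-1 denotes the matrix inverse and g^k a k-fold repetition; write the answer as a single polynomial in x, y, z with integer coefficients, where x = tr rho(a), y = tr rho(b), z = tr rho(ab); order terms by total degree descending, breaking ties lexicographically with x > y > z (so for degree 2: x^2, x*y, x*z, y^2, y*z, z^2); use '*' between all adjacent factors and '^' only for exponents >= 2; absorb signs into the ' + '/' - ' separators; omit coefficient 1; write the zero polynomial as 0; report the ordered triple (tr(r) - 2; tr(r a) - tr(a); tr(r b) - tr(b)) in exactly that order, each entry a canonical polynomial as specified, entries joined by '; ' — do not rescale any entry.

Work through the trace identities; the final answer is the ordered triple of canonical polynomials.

x^2*y^2 - x*y*z - x^2 - y^2; x^3*y^2 - x^2*y*z - x^3 - 2*x*y^2 + y*z + 2*x; x^2*y - x*z - 2*y

trace(a^2) = trace(a)*trace(a) - trace(1)  (reduce the a square) = x^2 - 2
reduce: trace(a^2 b) = trace(a)*trace(b a) - trace(b)  (reduce the a square) = x*z - y
trace(b^-1 a^2) = trace(a^2)*trace(b) - trace(a^2 b)  (eliminate b^-1) = x^2*y - x*z - y
reduce: trace(a^2 b^-2) = trace(b^-1 a^2)*trace(b) - trace(b^-1 a^2 b)  (eliminate b^-1) = x^2*y^2 - x*y*z - x^2 - y^2 + 2
trace(a^3) = trace(a)*trace(a^2) - trace(a) = x^3 - 3*x
trace(a^3 b) = trace(a)*trace(b a^2) - trace(b a) = x^2*z - x*y - z
trace(b^-1 a^3) = trace(a^3)*trace(b) - trace(a^3 b) = x^3*y - x^2*z - 2*x*y + z
so trace(a^2 b^-2 a) = trace(b^-1 a^3)*trace(b) - trace(b^-1 a^3 b) = x^3*y^2 - x^2*y*z - x^3 - 2*x*y^2 + y*z + 3*x
assemble the triple (trace(r) - 2; trace(r a) - x; trace(r b) - y)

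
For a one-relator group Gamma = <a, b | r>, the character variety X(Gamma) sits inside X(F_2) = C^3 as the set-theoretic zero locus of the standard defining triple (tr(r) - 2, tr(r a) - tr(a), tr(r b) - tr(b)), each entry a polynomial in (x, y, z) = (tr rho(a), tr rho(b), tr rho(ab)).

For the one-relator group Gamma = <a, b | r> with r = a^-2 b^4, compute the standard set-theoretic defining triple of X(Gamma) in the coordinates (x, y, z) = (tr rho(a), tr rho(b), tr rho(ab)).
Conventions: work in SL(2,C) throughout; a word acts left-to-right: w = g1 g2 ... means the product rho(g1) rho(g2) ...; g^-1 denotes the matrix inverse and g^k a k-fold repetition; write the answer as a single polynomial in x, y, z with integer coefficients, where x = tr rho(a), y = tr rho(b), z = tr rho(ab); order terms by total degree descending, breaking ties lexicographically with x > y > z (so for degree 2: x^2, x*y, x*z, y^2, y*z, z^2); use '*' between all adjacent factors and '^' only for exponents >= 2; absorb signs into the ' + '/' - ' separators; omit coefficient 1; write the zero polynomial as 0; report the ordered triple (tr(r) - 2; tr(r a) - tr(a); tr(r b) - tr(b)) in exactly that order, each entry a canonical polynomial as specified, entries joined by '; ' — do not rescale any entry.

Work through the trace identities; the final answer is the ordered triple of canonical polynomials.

x^2*y^4 - x*y^3*z - 3*x^2*y^2 - y^4 + 2*x*y*z + x^2 + 4*y^2 - 4; x*y^4 - y^3*z - 3*x*y^2 + 2*y*z; x^2*y^5 - x*y^4*z - 4*x^2*y^3 - y^5 + 3*x*y^2*z + 3*x^2*y + 5*y^3 - x*z - 6*y

tr(b^2) = tr(b) tr(b) - tr(1)  (reduce the b square) = y^2 - 2
tr(b^3) = tr(b) tr(b^2) - tr(b)  (reduce the b square) = y^3 - 3*y
and tr(b^4) = tr(b) tr(b^3) - tr(b^2)  (reduce the b square) = y^4 - 4*y^2 + 2
tr(a b^2) = tr(b) tr(a b) - tr(a)  (reduce the b square) = y*z - x
tr(a b^3) = tr(b) tr(a b^2) - tr(a b)  (reduce the b square) = y^2*z - x*y - z
tr(b^4 a) = tr(b) tr(a b^3) - tr(a b^2)  (reduce the b square) = y^3*z - x*y^2 - 2*y*z + x
tr(a^-1 b^4) = tr(b^4) tr(a) - tr(b^4 a)  (eliminate a^-1) = x*y^4 - y^3*z - 3*x*y^2 + 2*y*z + x
and tr(a^-2 b^4) = tr(a^-1 b^4) tr(a) - tr(a^-1 b^4 a)  (eliminate a^-1) = x^2*y^4 - x*y^3*z - 3*x^2*y^2 - y^4 + 2*x*y*z + x^2 + 4*y^2 - 2
next, tr(b^5) = tr(b) tr(b^4) - tr(b^3) = y^5 - 5*y^3 + 5*y
and tr(b^5 a) = tr(b) tr(a b^4) - tr(a b^3) = y^4*z - x*y^3 - 3*y^2*z + 2*x*y + z
next, tr(a^-1 b^5) = tr(b^5) tr(a) - tr(b^5 a) = x*y^5 - y^4*z - 4*x*y^3 + 3*y^2*z + 3*x*y - z
and tr(a^-2 b^5) = tr(a^-1 b^5) tr(a) - tr(a^-1 b^5 a) = x^2*y^5 - x*y^4*z - 4*x^2*y^3 - y^5 + 3*x*y^2*z + 3*x^2*y + 5*y^3 - x*z - 5*y
assemble the triple (tr(r) - 2; tr(r a) - x; tr(r b) - y)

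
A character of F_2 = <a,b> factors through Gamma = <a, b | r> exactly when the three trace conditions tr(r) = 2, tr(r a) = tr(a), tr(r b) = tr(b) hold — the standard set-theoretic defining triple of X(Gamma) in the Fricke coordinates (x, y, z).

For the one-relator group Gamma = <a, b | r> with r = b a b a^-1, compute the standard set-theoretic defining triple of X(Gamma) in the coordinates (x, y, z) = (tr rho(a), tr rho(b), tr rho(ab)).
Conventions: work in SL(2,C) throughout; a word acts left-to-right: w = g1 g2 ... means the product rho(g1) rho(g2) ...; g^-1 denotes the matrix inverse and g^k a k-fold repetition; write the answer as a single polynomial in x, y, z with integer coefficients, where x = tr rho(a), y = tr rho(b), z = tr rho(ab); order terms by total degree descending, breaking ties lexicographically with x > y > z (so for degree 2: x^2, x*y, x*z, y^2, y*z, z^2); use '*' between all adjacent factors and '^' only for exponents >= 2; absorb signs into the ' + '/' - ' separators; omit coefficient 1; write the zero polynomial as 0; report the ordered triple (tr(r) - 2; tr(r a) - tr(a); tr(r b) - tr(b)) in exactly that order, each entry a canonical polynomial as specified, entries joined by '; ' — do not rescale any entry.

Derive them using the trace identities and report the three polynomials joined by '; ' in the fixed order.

and trace(b a b) = trace(b)*trace(a b) - trace(a) = y*z - x
trace(b a b a) = trace(a b)*trace(a b) - trace(1)   [split at repeated a] = z^2 - 2
trace(b a b a^-1) = trace(b a b)*trace(a) - trace(b a b a) = x*y*z - x^2 - z^2 + 2
trace(b^2 a b) = trace(b)*trace(a b^2) - trace(a b)   [square of b] = y^2*z - x*y - z
and trace(a b a) = trace(a)*trace(b a) - trace(b)   [square of a] = x*z - y
trace(b^2 a b a) = trace(b)*trace(a b a b) - trace(a b a)   [square of b] = y*z^2 - x*z - y
trace(b a b a^-1 b) = trace(b^2 a b)*trace(a) - trace(b^2 a b a)   [inverse elimination on a] = x*y^2*z - x^2*y - y*z^2 + y
assemble the triple (trace(r) - 2; trace(r a) - x; trace(r b) - y)

x*y*z - x^2 - z^2; y*z - 2*x; x*y^2*z - x^2*y - y*z^2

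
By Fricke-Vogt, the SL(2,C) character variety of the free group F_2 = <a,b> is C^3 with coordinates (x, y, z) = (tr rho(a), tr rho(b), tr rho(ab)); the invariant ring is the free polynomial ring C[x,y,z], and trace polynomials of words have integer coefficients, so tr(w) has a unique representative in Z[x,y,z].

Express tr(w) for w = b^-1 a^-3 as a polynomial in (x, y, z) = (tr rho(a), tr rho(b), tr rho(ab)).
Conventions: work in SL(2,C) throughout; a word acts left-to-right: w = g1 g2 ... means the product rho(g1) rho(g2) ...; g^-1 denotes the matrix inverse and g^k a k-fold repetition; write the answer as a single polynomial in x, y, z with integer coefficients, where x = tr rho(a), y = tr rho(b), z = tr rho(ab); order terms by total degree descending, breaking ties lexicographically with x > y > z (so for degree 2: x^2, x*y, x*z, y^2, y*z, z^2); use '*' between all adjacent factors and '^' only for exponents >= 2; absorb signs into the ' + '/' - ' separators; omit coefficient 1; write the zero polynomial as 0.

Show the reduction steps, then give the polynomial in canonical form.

tr(a^-1) = tr(a) = x
tr(a^-1 b) = tr(b) tr(a) - tr(b a)   [inverse elimination on a] = x*y - z
tr(a^-1 b^-1) = tr(a^-1) tr(b) - tr(a^-1 b)   [inverse elimination on b] = z
tr(b^-1 a^-2) = tr(a^-1 b^-1) tr(a) - tr(a^-1 b^-1 a)   [inverse elimination on a] = x*z - y
tr(b^-1 a^-3) = tr(b^-1 a^-2) tr(a) - tr(b^-1 a^-1)   [inverse elimination on a] = x^2*z - x*y - z

x^2*z - x*y - z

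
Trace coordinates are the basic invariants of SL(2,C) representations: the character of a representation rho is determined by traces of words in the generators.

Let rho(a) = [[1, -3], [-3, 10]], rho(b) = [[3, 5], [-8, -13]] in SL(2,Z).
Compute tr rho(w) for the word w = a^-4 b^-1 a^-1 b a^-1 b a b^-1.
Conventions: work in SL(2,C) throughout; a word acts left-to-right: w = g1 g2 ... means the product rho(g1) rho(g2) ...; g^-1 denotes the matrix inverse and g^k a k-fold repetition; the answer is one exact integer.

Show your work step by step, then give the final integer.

rho(a^-1) = [[10, 3], [3, 1]]
... * rho(a^-1) = [[10, 3], [3, 1]]  ->  [[109, 33], [33, 10]]
... * rho(a^-1) = [[10, 3], [3, 1]]  ->  [[1189, 360], [360, 109]]
... * rho(a^-1) = [[10, 3], [3, 1]]  ->  [[12970, 3927], [3927, 1189]]
... * rho(b^-1) = [[-13, -5], [8, 3]]  ->  [[-137194, -53069], [-41539, -16068]]
... * rho(a^-1) = [[10, 3], [3, 1]]  ->  [[-1531147, -464651], [-463594, -140685]]
... * rho(b) = [[3, 5], [-8, -13]]  ->  [[-876233, -1615272], [-265302, -489065]]
... * rho(a^-1) = [[10, 3], [3, 1]]  ->  [[-13608146, -4243971], [-4120215, -1284971]]
... * rho(b) = [[3, 5], [-8, -13]]  ->  [[-6872670, -12869107], [-2080877, -3896452]]
... * rho(a) = [[1, -3], [-3, 10]]  ->  [[31734651, -108073060], [9608479, -32721889]]
... * rho(b^-1) = [[-13, -5], [8, 3]]  ->  [[-1277134943, -482892435], [-386685339, -146208062]]
tr = -1277134943 + -146208062 = -1423343005

-1423343005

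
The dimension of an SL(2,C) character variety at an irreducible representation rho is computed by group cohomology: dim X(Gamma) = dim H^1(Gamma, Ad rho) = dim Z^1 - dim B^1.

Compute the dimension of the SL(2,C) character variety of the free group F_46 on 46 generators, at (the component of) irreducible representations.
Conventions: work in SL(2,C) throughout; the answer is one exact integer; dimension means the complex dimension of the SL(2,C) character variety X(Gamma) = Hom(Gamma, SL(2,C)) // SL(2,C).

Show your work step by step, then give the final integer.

135

Gamma = F_46 has 46 generators and no relators.
A cocycle picks one sl_2 vector per generator freely, giving dim Z^1 = 3*46 = 138.
dim B^1 = 3: the coboundary map is injective because an irreducible image has centralizer 0 in sl_2.
Therefore dim X = 138 - 3 = 135.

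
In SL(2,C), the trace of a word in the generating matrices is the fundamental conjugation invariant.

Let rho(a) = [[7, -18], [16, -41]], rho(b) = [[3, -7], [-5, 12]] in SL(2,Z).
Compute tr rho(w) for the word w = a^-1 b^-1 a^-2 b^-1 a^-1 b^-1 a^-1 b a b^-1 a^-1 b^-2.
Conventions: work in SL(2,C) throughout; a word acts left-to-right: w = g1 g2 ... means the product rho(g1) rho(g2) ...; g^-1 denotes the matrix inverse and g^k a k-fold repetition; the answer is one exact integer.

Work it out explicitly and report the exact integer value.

rho(a^-1) = [[-41, 18], [-16, 7]]
... * rho(b^-1) = [[12, 7], [5, 3]]  ->  [[-402, -233], [-157, -91]]
... * rho(a^-1) = [[-41, 18], [-16, 7]]  ->  [[20210, -8867], [7893, -3463]]
... * rho(a^-1) = [[-41, 18], [-16, 7]]  ->  [[-686738, 301711], [-268205, 117833]]
... * rho(b^-1) = [[12, 7], [5, 3]]  ->  [[-6732301, -3902033], [-2629295, -1523936]]
... * rho(a^-1) = [[-41, 18], [-16, 7]]  ->  [[338456869, -148495649], [132184071, -57994862]]
... * rho(b^-1) = [[12, 7], [5, 3]]  ->  [[3319004183, 1923711136], [1296234542, 751303911]]
... * rho(a^-1) = [[-41, 18], [-16, 7]]  ->  [[-166858549679, 73208053246], [-65166478798, 28591349133]]
... * rho(b) = [[3, -7], [-5, 12]]  ->  [[-866615915267, 2046506486705], [-338456182059, 799261541182]]
... * rho(a) = [[7, -18], [16, -41]]  ->  [[26677792380411, -68307679480099], [10418991384499, -26677511911400]]
... * rho(b^-1) = [[12, 7], [5, 3]]  ->  [[-21404888835563, -18178491777420], [-8359662943012, -7099596042707]]
... * rho(a^-1) = [[-41, 18], [-16, 7]]  ->  [[1168456310696803, -512537441482074], [456339717346804, -200171105273165]]
... * rho(b^-1) = [[12, 7], [5, 3]]  ->  [[11458788520951266, 6641581850431399], [4475221081795823, 2593864705608133]]
... * rho(b^-1) = [[12, 7], [5, 3]]  ->  [[170713371503572187, 100136265197953059], [66671976509590541, 39108141689395160]]
tr = 170713371503572187 + 39108141689395160 = 209821513192967347

209821513192967347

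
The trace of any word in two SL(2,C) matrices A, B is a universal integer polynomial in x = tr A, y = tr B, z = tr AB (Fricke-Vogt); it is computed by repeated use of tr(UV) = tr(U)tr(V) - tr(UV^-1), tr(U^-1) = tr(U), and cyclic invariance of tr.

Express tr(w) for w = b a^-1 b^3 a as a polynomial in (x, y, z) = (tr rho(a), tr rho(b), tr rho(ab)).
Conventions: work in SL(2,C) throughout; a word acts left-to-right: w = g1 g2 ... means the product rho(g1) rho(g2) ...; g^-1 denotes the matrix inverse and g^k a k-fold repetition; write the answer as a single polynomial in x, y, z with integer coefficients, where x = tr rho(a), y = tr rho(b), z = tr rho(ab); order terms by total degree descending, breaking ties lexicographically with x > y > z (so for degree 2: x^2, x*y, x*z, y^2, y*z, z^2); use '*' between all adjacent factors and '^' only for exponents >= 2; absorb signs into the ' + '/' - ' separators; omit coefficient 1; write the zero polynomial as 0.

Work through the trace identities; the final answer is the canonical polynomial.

x*y^3*z - x^2*y^2 - y^2*z^2 - x*y*z + x^2 + y^2 + z^2 - 2

trace(a b^2) = trace(b) * trace(a b) - trace(a) = y*z - x
trace(b a b^2) = trace(b) * trace(a b^2) - trace(a b) = y^2*z - x*y - z
trace(b^3 a b) = trace(b) * trace(b a b^2) - trace(b a b) = y^3*z - x*y^2 - 2*y*z + x
trace(a b a b) = trace(b a) * trace(b a) - trace(1)   [split at repeated b] = z^2 - 2
trace(a b a) = trace(a) * trace(b a) - trace(b) = x*z - y
trace(b a b a b) = trace(b) * trace(a b a b) - trace(a b a) = y*z^2 - x*z - y
trace(b^3 a b a) = trace(b) * trace(b a b a b) - trace(b a b a) = y^2*z^2 - x*y*z - y^2 - z^2 + 2
trace(b a^-1 b^3 a) = trace(b^3 a b) * trace(a) - trace(b^3 a b a) = x*y^3*z - x^2*y^2 - y^2*z^2 - x*y*z + x^2 + y^2 + z^2 - 2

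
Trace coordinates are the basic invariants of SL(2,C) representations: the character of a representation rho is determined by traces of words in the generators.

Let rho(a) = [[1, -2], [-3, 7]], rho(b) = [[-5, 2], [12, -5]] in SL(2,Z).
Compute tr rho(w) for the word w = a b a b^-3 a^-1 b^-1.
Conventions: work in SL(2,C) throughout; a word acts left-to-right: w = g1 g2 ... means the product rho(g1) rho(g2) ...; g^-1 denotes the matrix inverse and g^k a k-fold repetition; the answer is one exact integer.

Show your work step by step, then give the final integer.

-3743110

rho(a) = [[1, -2], [-3, 7]]
... * rho(b) = [[-5, 2], [12, -5]]  ->  [[-29, 12], [99, -41]]
... * rho(a) = [[1, -2], [-3, 7]]  ->  [[-65, 142], [222, -485]]
... * rho(b^-1) = [[-5, -2], [-12, -5]]  ->  [[-1379, -580], [4710, 1981]]
... * rho(b^-1) = [[-5, -2], [-12, -5]]  ->  [[13855, 5658], [-47322, -19325]]
... * rho(b^-1) = [[-5, -2], [-12, -5]]  ->  [[-137171, -56000], [468510, 191269]]
... * rho(a^-1) = [[7, 2], [3, 1]]  ->  [[-1128197, -330342], [3853377, 1128289]]
... * rho(b^-1) = [[-5, -2], [-12, -5]]  ->  [[9605089, 3908104], [-32806353, -13348199]]
tr = 9605089 + -13348199 = -3743110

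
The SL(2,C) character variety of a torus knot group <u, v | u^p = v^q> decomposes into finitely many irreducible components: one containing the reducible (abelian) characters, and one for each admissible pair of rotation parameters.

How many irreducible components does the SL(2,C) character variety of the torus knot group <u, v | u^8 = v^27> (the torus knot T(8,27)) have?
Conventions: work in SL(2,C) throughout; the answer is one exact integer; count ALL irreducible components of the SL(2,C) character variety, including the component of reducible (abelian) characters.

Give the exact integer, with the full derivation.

For T(8,27): irreducibility forces the central element u^8 = v^27 to one of +I, -I.
This locks tr(u) to 2*cos(pi*alpha/8), alpha in 1..7, and tr(v) to 2*cos(pi*beta/27), beta in 1..26, on each component of irreducible characters.
The two central values (-1)^alpha I and (-1)^beta I must be the same matrix, so alpha and beta share a parity.
Counting: 4 odd alphas x 13 odd betas + 3 even alphas x 13 even betas = 52 + 39 = 91.
components with irreducible characters: 91; plus the single component of reducible (abelian) characters: total 92.

92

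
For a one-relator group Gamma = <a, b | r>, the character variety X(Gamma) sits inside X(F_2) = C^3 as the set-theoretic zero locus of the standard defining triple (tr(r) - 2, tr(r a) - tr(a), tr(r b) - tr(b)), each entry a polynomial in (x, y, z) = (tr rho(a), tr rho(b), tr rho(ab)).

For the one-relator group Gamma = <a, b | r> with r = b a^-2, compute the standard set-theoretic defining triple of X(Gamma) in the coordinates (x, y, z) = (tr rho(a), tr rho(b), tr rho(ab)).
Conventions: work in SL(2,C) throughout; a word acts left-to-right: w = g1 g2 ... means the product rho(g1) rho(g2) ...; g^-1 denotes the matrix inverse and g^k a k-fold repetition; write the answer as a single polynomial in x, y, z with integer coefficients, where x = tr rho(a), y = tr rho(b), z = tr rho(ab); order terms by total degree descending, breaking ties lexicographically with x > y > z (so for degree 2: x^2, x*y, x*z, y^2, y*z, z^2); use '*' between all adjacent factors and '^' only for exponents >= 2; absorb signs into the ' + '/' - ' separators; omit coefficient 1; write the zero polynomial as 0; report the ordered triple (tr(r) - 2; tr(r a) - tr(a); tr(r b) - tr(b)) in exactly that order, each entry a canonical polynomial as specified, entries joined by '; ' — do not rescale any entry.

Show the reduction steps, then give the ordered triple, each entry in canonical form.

tr(a^-1 b) = tr(b)*tr(a) - tr(b a)  (eliminate a^-1) = x*y - z
and tr(b a^-2) = tr(a^-1 b)*tr(a) - tr(a^-1 b a)  (eliminate a^-1) = x^2*y - x*z - y
tr(b^2) = tr(b)*tr(b) - tr(1)   [square of b] = y^2 - 2
tr(b^2 a) = tr(b)*tr(a b) - tr(a)   [square of b] = y*z - x
tr(a^-1 b^2) = tr(b^2)*tr(a) - tr(b^2 a)   [inverse elimination on a] = x*y^2 - y*z - x
and tr(b a^-2 b) = tr(a^-1 b^2)*tr(a) - tr(a^-1 b^2 a)   [inverse elimination on a] = x^2*y^2 - x*y*z - x^2 - y^2 + 2
assemble the triple (tr(r) - 2; tr(r a) - x; tr(r b) - y)

x^2*y - x*z - y - 2; x*y - x - z; x^2*y^2 - x*y*z - x^2 - y^2 - y + 2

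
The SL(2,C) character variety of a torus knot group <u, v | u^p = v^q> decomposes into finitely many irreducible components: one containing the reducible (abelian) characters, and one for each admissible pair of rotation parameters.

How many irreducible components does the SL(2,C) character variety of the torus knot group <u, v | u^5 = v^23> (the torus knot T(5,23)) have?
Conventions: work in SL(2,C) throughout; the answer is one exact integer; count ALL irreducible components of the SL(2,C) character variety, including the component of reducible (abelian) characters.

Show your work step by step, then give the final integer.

Gamma = < u, v | u^5 = v^23 > (torus knot T(5,23)); the central element u^5 = v^23 acts as +I or -I in any irreducible SL(2,C) representation.
So on each irreducible component the traces are pinned: tr(u) = 2*cos(pi*alpha/5) with 1 <= alpha <= 4, tr(v) = 2*cos(pi*beta/23) with 1 <= beta <= 22.
Consistency of u^5 = (-1)^alpha I with v^23 = (-1)^beta I forces alpha = beta (mod 2).
count pairs: odd alpha (2 choices) x odd beta (11), plus even alpha (2) x even beta (11): 2*11 + 2*11 = 44.
That is 44 components of irreducible characters, and with the reducible (abelian) component the total is 45.

45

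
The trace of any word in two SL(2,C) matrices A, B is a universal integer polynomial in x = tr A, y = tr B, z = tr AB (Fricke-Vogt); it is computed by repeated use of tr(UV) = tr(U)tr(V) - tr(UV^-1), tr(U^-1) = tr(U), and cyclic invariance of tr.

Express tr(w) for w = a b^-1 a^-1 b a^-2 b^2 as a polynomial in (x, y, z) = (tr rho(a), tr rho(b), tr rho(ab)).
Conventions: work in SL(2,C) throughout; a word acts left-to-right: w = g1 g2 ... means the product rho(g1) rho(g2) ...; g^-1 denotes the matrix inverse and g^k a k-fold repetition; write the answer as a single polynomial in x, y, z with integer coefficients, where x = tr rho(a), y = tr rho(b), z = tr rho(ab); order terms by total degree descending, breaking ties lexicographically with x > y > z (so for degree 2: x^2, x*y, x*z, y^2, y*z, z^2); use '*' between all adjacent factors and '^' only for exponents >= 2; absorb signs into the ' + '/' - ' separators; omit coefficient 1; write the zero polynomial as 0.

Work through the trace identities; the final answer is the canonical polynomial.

trace(b^2 a) = trace(b)*trace(a b) - trace(a) = y*z - x
reduce: trace(a^2 b) = trace(a)*trace(b a) - trace(b) = x*z - y
so trace(a^2) = trace(a)*trace(a) - trace(1) = x^2 - 2
reduce: trace(b a^2 b) = trace(b)*trace(a^2 b) - trace(a^2) = x*y*z - x^2 - y^2 + 2
trace(a b^3 a) = trace(b)*trace(b a^2 b) - trace(b a^2) = x*y^2*z - x^2*y - y^3 - x*z + 3*y
trace(a b a b) = trace(a b)*trace(a b) - trace(1)   [split at repeated a] = z^2 - 2
trace(b a b a b) = trace(b)*trace(a b a b) - trace(a b a) = y*z^2 - x*z - y
so trace(a b^3 a b) = trace(b)*trace(b a b a b) - trace(b a b a) = y^2*z^2 - x*y*z - y^2 - z^2 + 2
reduce: trace(b^3 a b^-1 a) = trace(a b^3 a)*trace(b) - trace(a b^3 a b) = x*y^3*z - x^2*y^2 - y^4 - y^2*z^2 + 4*y^2 + z^2 - 2
trace(b^2 a b^-1 a^-1 b) = trace(b^3 a b^-1)*trace(a) - trace(b^3 a b^-1 a) = -x*y^3*z + x^2*y^2 + y^4 + y^2*z^2 + x*y*z - x^2 - 4*y^2 - z^2 + 2
trace(b a b^2) = trace(b)*trace(a b^2) - trace(a b) = y^2*z - x*y - z
reduce: trace(a b a b^2 a) = trace(a)*trace(b a b^2 a) - trace(b a b^2) = x*y*z^2 - x^2*z - y^2*z + z
trace(a b a b a b) = trace(b a)*trace(b a b a) - trace(b^-1 a^-1)   [split at repeated b] = z^3 - 3*z
reduce: trace(a b a b a) = trace(a)*trace(b a b a) - trace(b a b) = x*z^2 - y*z - x
trace(a b a b^2 a b) = trace(b)*trace(a b a b a b) - trace(a b a b a) = y*z^3 - x*z^2 - 2*y*z + x
trace(b a b^2 a b^-1 a) = trace(a b a b^2 a)*trace(b) - trace(a b a b^2 a b) = x*y^2*z^2 - x^2*y*z - y^3*z - y*z^3 + x*z^2 + 3*y*z - x
so trace(b^2 a b^-1 a^-1 b a) = trace(b a b^2 a b^-1)*trace(a) - trace(b a b^2 a b^-1 a) = -x*y^2*z^2 + 2*x^2*y*z + y^3*z + y*z^3 - x^3 - x*y^2 - x*z^2 - 3*y*z + 3*x
so trace(b^2 a b^-1 a^-1 b a^-1) = trace(b^2 a b^-1 a^-1 b)*trace(a) - trace(b^2 a b^-1 a^-1 b a) = -x^2*y^3*z + x^3*y^2 + x*y^4 + 2*x*y^2*z^2 - x^2*y*z - y^3*z - y*z^3 - 3*x*y^2 + 3*y*z - x
trace(a b^-1 a^-1 b a^-2 b^2) = trace(b^2 a b^-1 a^-1 b a^-1)*trace(a) - trace(b^2 a b^-1 a^-1 b) = -x^3*y^3*z + x^4*y^2 + x^2*y^4 + 2*x^2*y^2*z^2 - x^3*y*z - x*y*z^3 - 4*x^2*y^2 - y^4 - y^2*z^2 + 2*x*y*z + 4*y^2 + z^2 - 2

-x^3*y^3*z + x^4*y^2 + x^2*y^4 + 2*x^2*y^2*z^2 - x^3*y*z - x*y*z^3 - 4*x^2*y^2 - y^4 - y^2*z^2 + 2*x*y*z + 4*y^2 + z^2 - 2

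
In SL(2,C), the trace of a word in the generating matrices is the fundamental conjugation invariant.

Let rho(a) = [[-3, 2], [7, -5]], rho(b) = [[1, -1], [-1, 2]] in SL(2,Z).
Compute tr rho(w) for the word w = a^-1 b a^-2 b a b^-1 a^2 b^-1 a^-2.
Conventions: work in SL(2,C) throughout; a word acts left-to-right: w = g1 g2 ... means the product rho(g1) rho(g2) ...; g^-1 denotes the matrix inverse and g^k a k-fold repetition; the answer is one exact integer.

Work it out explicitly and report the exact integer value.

rho(a^-1) = [[-5, -2], [-7, -3]]
... * rho(b) = [[1, -1], [-1, 2]]  ->  [[-3, 1], [-4, 1]]
... * rho(a^-1) = [[-5, -2], [-7, -3]]  ->  [[8, 3], [13, 5]]
... * rho(a^-1) = [[-5, -2], [-7, -3]]  ->  [[-61, -25], [-100, -41]]
... * rho(b) = [[1, -1], [-1, 2]]  ->  [[-36, 11], [-59, 18]]
... * rho(a) = [[-3, 2], [7, -5]]  ->  [[185, -127], [303, -208]]
... * rho(b^-1) = [[2, 1], [1, 1]]  ->  [[243, 58], [398, 95]]
... * rho(a) = [[-3, 2], [7, -5]]  ->  [[-323, 196], [-529, 321]]
... * rho(a) = [[-3, 2], [7, -5]]  ->  [[2341, -1626], [3834, -2663]]
... * rho(b^-1) = [[2, 1], [1, 1]]  ->  [[3056, 715], [5005, 1171]]
... * rho(a^-1) = [[-5, -2], [-7, -3]]  ->  [[-20285, -8257], [-33222, -13523]]
... * rho(a^-1) = [[-5, -2], [-7, -3]]  ->  [[159224, 65341], [260771, 107013]]
tr = 159224 + 107013 = 266237

266237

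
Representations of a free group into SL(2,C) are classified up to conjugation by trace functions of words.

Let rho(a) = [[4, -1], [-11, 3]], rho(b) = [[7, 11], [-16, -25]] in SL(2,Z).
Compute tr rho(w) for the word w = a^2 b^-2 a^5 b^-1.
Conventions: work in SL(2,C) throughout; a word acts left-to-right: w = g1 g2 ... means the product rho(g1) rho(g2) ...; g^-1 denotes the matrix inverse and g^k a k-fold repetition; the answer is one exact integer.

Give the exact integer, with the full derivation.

rho(a) = [[4, -1], [-11, 3]]
... * rho(a) = [[4, -1], [-11, 3]]  ->  [[27, -7], [-77, 20]]
... * rho(b^-1) = [[-25, -11], [16, 7]]  ->  [[-787, -346], [2245, 987]]
... * rho(b^-1) = [[-25, -11], [16, 7]]  ->  [[14139, 6235], [-40333, -17786]]
... * rho(a) = [[4, -1], [-11, 3]]  ->  [[-12029, 4566], [34314, -13025]]
... * rho(a) = [[4, -1], [-11, 3]]  ->  [[-98342, 25727], [280531, -73389]]
... * rho(a) = [[4, -1], [-11, 3]]  ->  [[-676365, 175523], [1929403, -500698]]
... * rho(a) = [[4, -1], [-11, 3]]  ->  [[-4636213, 1202934], [13225290, -3431497]]
... * rho(a) = [[4, -1], [-11, 3]]  ->  [[-31777126, 8245015], [90647627, -23519781]]
... * rho(b^-1) = [[-25, -11], [16, 7]]  ->  [[926348390, 407263491], [-2642507171, -1161762364]]
tr = 926348390 + -1161762364 = -235413974

-235413974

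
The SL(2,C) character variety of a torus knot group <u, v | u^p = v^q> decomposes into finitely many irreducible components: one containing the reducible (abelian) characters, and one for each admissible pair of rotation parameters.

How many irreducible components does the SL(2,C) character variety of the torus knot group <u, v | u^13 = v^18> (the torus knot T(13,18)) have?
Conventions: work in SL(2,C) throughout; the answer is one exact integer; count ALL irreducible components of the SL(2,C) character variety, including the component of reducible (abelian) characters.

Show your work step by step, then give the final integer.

103

Gamma = < u, v | u^13 = v^18 > (torus knot T(13,18)); the central element u^13 = v^18 acts as +I or -I in any irreducible SL(2,C) representation.
This locks tr(u) to 2*cos(pi*alpha/13), alpha in 1..12, and tr(v) to 2*cos(pi*beta/18), beta in 1..17, on each component of irreducible characters.
u^13 = (-1)^alpha I and v^18 = (-1)^beta I must agree, so alpha and beta have equal parity.
Enumerate parity-matched pairs: 6*9 odd-odd plus 6*8 even-even gives 102.
components with irreducible characters: 102; plus the single component of reducible (abelian) characters: total 103.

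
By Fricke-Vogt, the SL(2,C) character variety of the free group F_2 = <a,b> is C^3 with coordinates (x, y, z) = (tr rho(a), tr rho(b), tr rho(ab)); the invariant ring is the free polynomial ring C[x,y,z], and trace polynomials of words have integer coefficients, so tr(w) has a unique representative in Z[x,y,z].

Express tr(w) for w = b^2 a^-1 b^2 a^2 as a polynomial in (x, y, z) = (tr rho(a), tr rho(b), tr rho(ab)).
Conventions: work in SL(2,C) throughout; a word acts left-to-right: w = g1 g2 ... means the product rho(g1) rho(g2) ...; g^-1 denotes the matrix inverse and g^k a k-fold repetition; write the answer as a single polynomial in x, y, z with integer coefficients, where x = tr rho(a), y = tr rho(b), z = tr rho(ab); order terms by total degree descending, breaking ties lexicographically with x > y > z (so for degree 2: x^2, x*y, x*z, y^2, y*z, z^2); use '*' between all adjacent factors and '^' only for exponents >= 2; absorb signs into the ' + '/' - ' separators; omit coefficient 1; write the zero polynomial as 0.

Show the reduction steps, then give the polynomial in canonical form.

x^2*y^3*z - x^3*y^2 - x*y^4 - x*y^2*z^2 + y^3*z + 3*x*y^2 - 2*y*z + x

apply: tr(a b^2) = tr(b) * tr(a b) - tr(a)  (reduce the b square) = y*z - x
tr(a b^3) = tr(b) * tr(a b^2) - tr(a b)  (reduce the b square) = y^2*z - x*y - z
apply: tr(b^4 a) = tr(b) * tr(a b^3) - tr(a b^2)  (reduce the b square) = y^3*z - x*y^2 - 2*y*z + x
tr(b^2) = tr(b) * tr(b) - tr(1)  (reduce the b square) = y^2 - 2
use: tr(b^3) = tr(b) * tr(b^2) - tr(b)  (reduce the b square) = y^3 - 3*y
tr(b^4) = tr(b) * tr(b^3) - tr(b^2)  (reduce the b square) = y^4 - 4*y^2 + 2
apply: tr(b^2 a^2 b^2) = tr(a) * tr(b^4 a) - tr(b^4)  (reduce the a square) = x*y^3*z - x^2*y^2 - y^4 - 2*x*y*z + x^2 + 4*y^2 - 2
tr(b a b a) = tr(b a) * tr(b a) - tr(1)  (split on b) = z^2 - 2
apply: tr(a b a^2 b) = tr(a) * tr(b a b a) - tr(b a b)  (reduce the a square) = x*z^2 - y*z - x
tr(a b a) = tr(a) * tr(b a) - tr(b)  (reduce the a square) = x*z - y
tr(a b a^2) = tr(a) * tr(a b a) - tr(a b)  (reduce the a square) = x^2*z - x*y - z
use: tr(a^2 b^2 a b) = tr(b) * tr(a b a^2 b) - tr(a b a^2)  (reduce the b square) = x*y*z^2 - x^2*z - y^2*z + z
tr(a^2) = tr(a) * tr(a) - tr(1)  (reduce the a square) = x^2 - 2
tr(b^2 a^2) = tr(b) * tr(a^2 b) - tr(a^2)  (reduce the b square) = x*y*z - x^2 - y^2 + 2
tr(a^2 b^2 a) = tr(a) * tr(b^2 a^2) - tr(b^2 a)  (reduce the a square) = x^2*y*z - x^3 - x*y^2 - y*z + 3*x
tr(b^2 a^2 b^2 a) = tr(b) * tr(a^2 b^2 a b) - tr(a^2 b^2 a)  (reduce the b square) = x*y^2*z^2 - 2*x^2*y*z - y^3*z + x^3 + x*y^2 + 2*y*z - 3*x
use: tr(b^2 a^-1 b^2 a^2) = tr(b^2 a^2 b^2) * tr(a) - tr(b^2 a^2 b^2 a)  (eliminate a^-1) = x^2*y^3*z - x^3*y^2 - x*y^4 - x*y^2*z^2 + y^3*z + 3*x*y^2 - 2*y*z + x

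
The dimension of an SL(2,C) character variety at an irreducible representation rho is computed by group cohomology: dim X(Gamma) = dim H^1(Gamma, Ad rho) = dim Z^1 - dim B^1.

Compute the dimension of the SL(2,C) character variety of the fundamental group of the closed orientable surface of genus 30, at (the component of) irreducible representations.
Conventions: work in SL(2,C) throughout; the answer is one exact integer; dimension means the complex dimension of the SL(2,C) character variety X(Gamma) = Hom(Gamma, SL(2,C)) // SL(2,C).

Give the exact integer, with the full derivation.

174

Gamma = pi_1(Sigma_30) = < a_1, b_1, ..., a_30, b_30 | prod [a_i, b_i] > has 2g = 60 generators and 1 relator.
Before the relator condition, cocycle space has dim 3*60 = 180.
H^2 = coker(d_2) is dual to H^0 = 0 at irreducible rho (Poincare duality), so d_2 is onto: dim Z^1 = 177.
dim B^1 = 3 (coboundaries, injective at irreducible rho).
dim X = dim H^1 = 177 - 3 = 174.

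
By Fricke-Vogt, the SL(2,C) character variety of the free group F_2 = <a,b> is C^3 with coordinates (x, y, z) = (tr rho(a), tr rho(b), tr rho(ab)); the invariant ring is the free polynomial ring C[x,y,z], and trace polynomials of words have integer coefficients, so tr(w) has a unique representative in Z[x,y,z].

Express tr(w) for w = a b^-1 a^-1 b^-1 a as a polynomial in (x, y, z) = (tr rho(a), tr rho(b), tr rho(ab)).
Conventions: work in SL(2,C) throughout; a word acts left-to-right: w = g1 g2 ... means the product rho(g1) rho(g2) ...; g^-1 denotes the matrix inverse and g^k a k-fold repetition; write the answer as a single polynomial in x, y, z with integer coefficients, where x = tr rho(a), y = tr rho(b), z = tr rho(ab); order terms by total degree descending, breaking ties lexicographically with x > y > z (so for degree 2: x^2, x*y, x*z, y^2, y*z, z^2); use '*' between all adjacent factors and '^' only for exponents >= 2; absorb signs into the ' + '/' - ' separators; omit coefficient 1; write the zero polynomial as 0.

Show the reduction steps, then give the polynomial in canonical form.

x^2*y*z - x^3 - x*z^2 - y*z + 3*x

tr(b^-1 a) = tr(a) * tr(b) - tr(a b)  (eliminate b^-1) = x*y - z
use: tr(a^2) = tr(a) * tr(a) - tr(1)  (reduce the a square) = x^2 - 2
tr(a b a) = tr(a) * tr(b a) - tr(b)  (reduce the a square) = x*z - y
tr(a^2 b a) = tr(a) * tr(a b a) - tr(a b)  (reduce the a square) = x^2*z - x*y - z
use: tr(b a b a) = tr(b a) * tr(b a) - tr(1)  (split on b) = z^2 - 2
apply: tr(b a b) = tr(b) * tr(a b) - tr(a)  (reduce the b square) = y*z - x
use: tr(a^2 b a b) = tr(a) * tr(b a b a) - tr(b a b)  (reduce the a square) = x*z^2 - y*z - x
use: tr(b^-1 a^2 b a) = tr(a^2 b a) * tr(b) - tr(a^2 b a b)  (eliminate b^-1) = x^2*y*z - x*y^2 - x*z^2 + x
use: tr(a^-1 b^-1 a^2 b) = tr(b^-1 a^2 b) * tr(a) - tr(b^-1 a^2 b a)  (eliminate a^-1) = -x^2*y*z + x^3 + x*y^2 + x*z^2 - 3*x
tr(a b^-1 a^-1 b^-1 a) = tr(a^-1 b^-1 a^2) * tr(b) - tr(a^-1 b^-1 a^2 b)  (eliminate b^-1) = x^2*y*z - x^3 - x*z^2 - y*z + 3*x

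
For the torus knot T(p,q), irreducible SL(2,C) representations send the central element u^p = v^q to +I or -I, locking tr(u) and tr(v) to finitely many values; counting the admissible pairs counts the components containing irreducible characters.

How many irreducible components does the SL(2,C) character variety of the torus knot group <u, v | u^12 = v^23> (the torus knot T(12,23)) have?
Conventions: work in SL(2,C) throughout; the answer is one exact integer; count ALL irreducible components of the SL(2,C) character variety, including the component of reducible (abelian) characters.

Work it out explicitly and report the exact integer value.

122

For T(12,23): irreducibility forces the central element u^12 = v^23 to one of +I, -I.
On an irreducible component, tr(u) is locked at 2*cos(pi*alpha/12) for some alpha in 1..11, and tr(v) at 2*cos(pi*beta/23) for some beta in 1..22.
Consistency of u^12 = (-1)^alpha I with v^23 = (-1)^beta I forces alpha = beta (mod 2).
count pairs: odd alpha (6 choices) x odd beta (11), plus even alpha (5) x even beta (11): 6*11 + 5*11 = 121.
components with irreducible characters: 121; plus the single component of reducible (abelian) characters: total 122.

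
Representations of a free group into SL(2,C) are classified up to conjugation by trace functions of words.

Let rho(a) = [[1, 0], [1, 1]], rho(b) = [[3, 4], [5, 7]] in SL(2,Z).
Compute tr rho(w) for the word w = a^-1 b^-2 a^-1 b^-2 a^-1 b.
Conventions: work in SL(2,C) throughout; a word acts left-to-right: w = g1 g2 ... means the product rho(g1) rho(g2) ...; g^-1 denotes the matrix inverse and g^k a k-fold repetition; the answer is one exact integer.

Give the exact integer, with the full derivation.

rho(a^-1) = [[1, 0], [-1, 1]]
... * rho(b^-1) = [[7, -4], [-5, 3]]  ->  [[7, -4], [-12, 7]]
... * rho(b^-1) = [[7, -4], [-5, 3]]  ->  [[69, -40], [-119, 69]]
... * rho(a^-1) = [[1, 0], [-1, 1]]  ->  [[109, -40], [-188, 69]]
... * rho(b^-1) = [[7, -4], [-5, 3]]  ->  [[963, -556], [-1661, 959]]
... * rho(b^-1) = [[7, -4], [-5, 3]]  ->  [[9521, -5520], [-16422, 9521]]
... * rho(a^-1) = [[1, 0], [-1, 1]]  ->  [[15041, -5520], [-25943, 9521]]
... * rho(b) = [[3, 4], [5, 7]]  ->  [[17523, 21524], [-30224, -37125]]
tr = 17523 + -37125 = -19602

-19602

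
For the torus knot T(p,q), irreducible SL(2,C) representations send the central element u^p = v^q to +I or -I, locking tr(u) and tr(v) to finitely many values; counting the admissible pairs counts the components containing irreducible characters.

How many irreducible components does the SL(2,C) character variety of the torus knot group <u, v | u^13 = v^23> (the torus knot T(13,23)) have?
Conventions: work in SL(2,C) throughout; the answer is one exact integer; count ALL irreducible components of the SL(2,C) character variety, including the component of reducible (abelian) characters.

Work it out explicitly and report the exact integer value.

133

In the torus knot group T(13,23), u^13 = v^23 is central, so an irreducible representation sends it to +I or -I (Schur).
So on each irreducible component the traces are pinned: tr(u) = 2*cos(pi*alpha/13) with 1 <= alpha <= 12, tr(v) = 2*cos(pi*beta/23) with 1 <= beta <= 22.
The two central values (-1)^alpha I and (-1)^beta I must be the same matrix, so alpha and beta share a parity.
Enumerate parity-matched pairs: 6*11 odd-odd plus 6*11 even-even gives 132.
components with irreducible characters: 132; plus the single component of reducible (abelian) characters: total 133.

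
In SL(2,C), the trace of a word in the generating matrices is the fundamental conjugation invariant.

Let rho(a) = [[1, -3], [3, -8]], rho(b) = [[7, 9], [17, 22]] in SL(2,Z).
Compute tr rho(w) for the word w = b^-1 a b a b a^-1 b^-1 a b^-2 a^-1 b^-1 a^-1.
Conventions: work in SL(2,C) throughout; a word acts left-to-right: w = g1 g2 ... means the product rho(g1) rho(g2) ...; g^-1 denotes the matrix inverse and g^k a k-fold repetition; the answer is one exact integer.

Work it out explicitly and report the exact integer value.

rho(b^-1) = [[22, -9], [-17, 7]]
... * rho(a) = [[1, -3], [3, -8]]  ->  [[-5, 6], [4, -5]]
... * rho(b) = [[7, 9], [17, 22]]  ->  [[67, 87], [-57, -74]]
... * rho(a) = [[1, -3], [3, -8]]  ->  [[328, -897], [-279, 763]]
... * rho(b) = [[7, 9], [17, 22]]  ->  [[-12953, -16782], [11018, 14275]]
... * rho(a^-1) = [[-8, 3], [-3, 1]]  ->  [[153970, -55641], [-130969, 47329]]
... * rho(b^-1) = [[22, -9], [-17, 7]]  ->  [[4333237, -1775217], [-3685911, 1510024]]
... * rho(a) = [[1, -3], [3, -8]]  ->  [[-992414, 1202025], [844161, -1022459]]
... * rho(b^-1) = [[22, -9], [-17, 7]]  ->  [[-42267533, 17345901], [35953345, -14754662]]
... * rho(b^-1) = [[22, -9], [-17, 7]]  ->  [[-1224766043, 501829104], [1041802844, -426862739]]
... * rho(a^-1) = [[-8, 3], [-3, 1]]  ->  [[8292641032, -3172469025], [-7053834535, 2698545793]]
... * rho(b^-1) = [[22, -9], [-17, 7]]  ->  [[236370076129, -96841052463], [-201059638251, 82374331366]]
... * rho(a^-1) = [[-8, 3], [-3, 1]]  ->  [[-1600437451643, 612269175924], [1361354111910, -520804583387]]
tr = -1600437451643 + -520804583387 = -2121242035030

-2121242035030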